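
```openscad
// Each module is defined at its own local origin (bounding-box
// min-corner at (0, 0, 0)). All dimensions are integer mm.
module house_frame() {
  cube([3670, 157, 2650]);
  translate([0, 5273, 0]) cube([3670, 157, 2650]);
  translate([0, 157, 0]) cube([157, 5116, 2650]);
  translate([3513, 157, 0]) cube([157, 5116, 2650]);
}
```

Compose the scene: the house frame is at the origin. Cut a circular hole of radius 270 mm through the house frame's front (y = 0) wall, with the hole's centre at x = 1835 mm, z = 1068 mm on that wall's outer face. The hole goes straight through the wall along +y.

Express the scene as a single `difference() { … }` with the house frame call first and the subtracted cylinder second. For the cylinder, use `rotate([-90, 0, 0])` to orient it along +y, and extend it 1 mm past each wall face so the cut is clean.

difference() {
  house_frame();
  translate([1835, -1, 1068]) rotate([-90, 0, 0]) cylinder(h = 159, r = 270);
}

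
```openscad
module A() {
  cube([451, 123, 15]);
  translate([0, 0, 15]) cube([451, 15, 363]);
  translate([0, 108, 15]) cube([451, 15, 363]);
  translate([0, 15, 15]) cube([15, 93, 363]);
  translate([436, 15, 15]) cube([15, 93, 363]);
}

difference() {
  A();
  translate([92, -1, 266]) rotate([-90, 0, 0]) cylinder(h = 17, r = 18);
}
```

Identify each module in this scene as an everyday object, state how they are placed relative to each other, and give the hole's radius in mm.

A is an open box. The open box has a circular hole through its front wall. The hole's radius is 18 mm.

The subtracted cylinder has r = 18 mm.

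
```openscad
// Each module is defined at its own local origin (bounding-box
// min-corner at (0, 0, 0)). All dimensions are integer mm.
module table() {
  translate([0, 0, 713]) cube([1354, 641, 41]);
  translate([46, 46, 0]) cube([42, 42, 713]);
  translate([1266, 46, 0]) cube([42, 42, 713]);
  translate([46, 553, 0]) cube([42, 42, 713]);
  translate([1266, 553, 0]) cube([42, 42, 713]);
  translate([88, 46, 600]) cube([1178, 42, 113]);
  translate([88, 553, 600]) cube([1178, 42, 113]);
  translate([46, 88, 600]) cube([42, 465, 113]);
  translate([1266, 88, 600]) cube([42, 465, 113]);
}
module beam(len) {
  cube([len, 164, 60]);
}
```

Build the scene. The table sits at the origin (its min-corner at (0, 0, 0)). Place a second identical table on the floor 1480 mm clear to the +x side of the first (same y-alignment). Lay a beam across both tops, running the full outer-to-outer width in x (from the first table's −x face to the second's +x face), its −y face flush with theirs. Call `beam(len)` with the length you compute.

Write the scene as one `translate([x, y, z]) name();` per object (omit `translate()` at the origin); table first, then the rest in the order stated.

table();
translate([2834, 0, 0]) table();
translate([0, 0, 754]) beam(4188);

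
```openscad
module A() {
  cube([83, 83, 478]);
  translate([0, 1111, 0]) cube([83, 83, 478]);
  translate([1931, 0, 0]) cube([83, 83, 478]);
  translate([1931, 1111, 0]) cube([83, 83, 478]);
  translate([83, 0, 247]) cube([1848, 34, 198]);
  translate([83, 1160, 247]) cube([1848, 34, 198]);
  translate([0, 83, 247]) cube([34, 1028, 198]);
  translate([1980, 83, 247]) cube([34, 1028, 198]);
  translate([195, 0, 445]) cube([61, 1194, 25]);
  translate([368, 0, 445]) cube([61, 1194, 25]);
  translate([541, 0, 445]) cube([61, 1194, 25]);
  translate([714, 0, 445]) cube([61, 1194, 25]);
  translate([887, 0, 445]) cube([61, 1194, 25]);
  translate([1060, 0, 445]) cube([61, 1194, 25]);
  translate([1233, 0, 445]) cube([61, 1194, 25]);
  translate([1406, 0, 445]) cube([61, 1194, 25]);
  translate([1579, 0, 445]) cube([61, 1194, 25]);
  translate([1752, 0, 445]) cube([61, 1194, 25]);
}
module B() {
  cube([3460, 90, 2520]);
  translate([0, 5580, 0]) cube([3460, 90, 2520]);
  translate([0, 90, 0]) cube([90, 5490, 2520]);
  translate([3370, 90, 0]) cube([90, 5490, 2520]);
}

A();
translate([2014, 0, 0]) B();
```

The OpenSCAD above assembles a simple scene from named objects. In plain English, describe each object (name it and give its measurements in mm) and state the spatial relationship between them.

A is a bed frame 2014 mm long (x) by 1194 mm wide (y). Four 83×83 mm corner posts, 478 mm tall, at the corners of the footprint. Four rails of 34 mm thickness and 198 mm height run between adjacent posts with their undersides at z = 247 mm, their outer faces flush with the outside of the frame (the two x-running rails run between the posts' inner faces; the two y-running rails run between the posts' inner faces). 10 slats, each 61 mm wide (x) and 25 mm thick, lie across the top of the two x-running rails, running the full 1194 mm width of the frame in y; the slats are evenly spaced along x between the inner faces of the end posts with equal gaps (rounded down to the nearest mm) at the −x end and between each pair — any rounding remainder accumulates at the +x end.

B is the wall frame of a small rectangular building: four walls, each 2520 mm tall and 90 mm thick, enclosing a footprint 3460 mm (x) by 5670 mm (y) outside-to-outside, with no floor or roof. The front and back walls (the −y and +y sides) span the full width; the two side walls fit between them.

The house frame is against the bed frame's +x side, with their −y faces flush.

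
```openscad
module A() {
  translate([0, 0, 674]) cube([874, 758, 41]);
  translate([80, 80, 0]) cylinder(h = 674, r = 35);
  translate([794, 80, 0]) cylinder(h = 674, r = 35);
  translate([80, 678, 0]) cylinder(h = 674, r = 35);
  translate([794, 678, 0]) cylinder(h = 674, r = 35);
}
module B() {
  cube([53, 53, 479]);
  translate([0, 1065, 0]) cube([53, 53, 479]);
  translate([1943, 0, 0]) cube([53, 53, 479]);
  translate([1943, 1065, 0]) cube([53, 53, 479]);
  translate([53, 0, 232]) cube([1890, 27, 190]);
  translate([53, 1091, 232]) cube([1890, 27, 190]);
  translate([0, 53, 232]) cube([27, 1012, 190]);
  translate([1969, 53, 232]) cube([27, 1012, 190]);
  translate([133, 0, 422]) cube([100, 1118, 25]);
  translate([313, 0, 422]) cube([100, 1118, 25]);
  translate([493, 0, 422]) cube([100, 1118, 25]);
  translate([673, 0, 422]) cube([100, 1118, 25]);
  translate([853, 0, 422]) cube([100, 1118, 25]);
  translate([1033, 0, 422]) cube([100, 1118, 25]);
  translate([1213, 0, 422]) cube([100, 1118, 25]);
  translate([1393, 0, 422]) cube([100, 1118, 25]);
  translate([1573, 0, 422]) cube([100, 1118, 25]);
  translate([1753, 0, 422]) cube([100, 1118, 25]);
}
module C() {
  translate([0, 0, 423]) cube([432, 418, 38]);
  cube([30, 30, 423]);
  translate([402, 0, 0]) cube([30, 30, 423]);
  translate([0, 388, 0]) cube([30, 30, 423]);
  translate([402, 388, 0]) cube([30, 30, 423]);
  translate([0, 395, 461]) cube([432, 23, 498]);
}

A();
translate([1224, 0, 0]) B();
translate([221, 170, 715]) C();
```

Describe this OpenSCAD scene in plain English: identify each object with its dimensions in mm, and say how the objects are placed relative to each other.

A is a table with a 874×758 mm rectangular top, 41 mm thick, top surface at z = 715 mm, supported by four round legs of 70 mm diameter, each leg's bounding box inset 45 mm from the nearest pair of top edges, running from the floor.

B is a bed frame 1996 mm long (x) by 1118 mm wide (y). Four 53×53 mm corner posts, 479 mm tall, at the corners of the footprint. Four rails of 27 mm thickness and 190 mm height run between adjacent posts with their undersides at z = 232 mm, their outer faces flush with the outside of the frame (the two x-running rails run between the posts' inner faces; the two y-running rails run between the posts' inner faces). 10 slats, each 100 mm wide (x) and 25 mm thick, lie across the top of the two x-running rails, running the full 1118 mm width of the frame in y; the slats are evenly spaced along x between the inner faces of the end posts with equal gaps (rounded down to the nearest mm) at the −x end and between each pair — any rounding remainder accumulates at the +x end.

C is a chair: 432×418 mm seat, 38 mm thick, top at z = 461 mm, on four 30 mm square corner legs flush with the seat edges. A 23 mm thick backrest slab spans the full seat width, extending 498 mm above the seat top, its back face flush with the seat's +y edge.

The bed frame is on the floor beside the table on its +x side. The chair is on top of the table, centred.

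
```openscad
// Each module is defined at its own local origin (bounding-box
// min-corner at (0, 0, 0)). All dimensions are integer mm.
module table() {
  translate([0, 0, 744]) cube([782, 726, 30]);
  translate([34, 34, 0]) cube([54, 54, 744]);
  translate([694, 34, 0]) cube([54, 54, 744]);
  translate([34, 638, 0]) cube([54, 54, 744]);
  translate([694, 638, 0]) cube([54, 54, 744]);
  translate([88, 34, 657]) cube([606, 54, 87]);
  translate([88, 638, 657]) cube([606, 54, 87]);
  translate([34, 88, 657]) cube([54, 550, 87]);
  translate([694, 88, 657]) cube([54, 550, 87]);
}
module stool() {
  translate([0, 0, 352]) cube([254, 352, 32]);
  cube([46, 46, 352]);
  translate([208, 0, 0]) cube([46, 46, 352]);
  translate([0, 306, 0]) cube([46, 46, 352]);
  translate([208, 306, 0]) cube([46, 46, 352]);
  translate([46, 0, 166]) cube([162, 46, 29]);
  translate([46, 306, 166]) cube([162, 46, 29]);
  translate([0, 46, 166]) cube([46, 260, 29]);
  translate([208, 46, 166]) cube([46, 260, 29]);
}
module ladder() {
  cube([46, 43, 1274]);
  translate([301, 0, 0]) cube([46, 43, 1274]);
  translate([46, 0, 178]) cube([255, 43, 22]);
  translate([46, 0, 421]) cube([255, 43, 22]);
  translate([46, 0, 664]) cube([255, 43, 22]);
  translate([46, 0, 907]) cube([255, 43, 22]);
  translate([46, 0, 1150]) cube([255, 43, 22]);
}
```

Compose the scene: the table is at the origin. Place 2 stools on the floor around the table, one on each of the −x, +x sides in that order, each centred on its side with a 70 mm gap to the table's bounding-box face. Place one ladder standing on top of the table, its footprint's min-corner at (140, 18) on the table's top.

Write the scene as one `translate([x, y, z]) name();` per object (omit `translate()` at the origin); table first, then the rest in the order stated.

table();
translate([-324, 187, 0]) stool();
translate([852, 187, 0]) stool();
translate([140, 18, 774]) ladder();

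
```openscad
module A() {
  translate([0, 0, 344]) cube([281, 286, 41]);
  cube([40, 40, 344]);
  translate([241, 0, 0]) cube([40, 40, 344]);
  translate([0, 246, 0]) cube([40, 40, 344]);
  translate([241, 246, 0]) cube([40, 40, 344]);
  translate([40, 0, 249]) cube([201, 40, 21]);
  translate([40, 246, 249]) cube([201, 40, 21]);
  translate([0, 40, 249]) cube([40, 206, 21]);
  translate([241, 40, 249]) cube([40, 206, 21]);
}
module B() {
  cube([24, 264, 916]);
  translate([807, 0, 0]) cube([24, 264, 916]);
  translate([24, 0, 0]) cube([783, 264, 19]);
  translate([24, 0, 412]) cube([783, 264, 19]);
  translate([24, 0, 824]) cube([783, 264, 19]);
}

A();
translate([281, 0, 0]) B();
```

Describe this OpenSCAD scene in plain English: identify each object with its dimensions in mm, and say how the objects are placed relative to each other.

A is a four-legged stool. The seat is 281×286 mm, 41 mm thick, top at z = 385 mm. It stands on four square legs, each 40×40 mm in cross-section, from z = 0 to the seat underside, each flush with a corner of the seat. Four stretchers, 40 mm wide and 21 mm tall, connect adjacent legs with their undersides at z = 249 mm, each running between the inner faces of the legs it joins and aligned with the legs' outer faces on the other axis.

B is an open bookshelf. Two side panels, each 24 mm thick, 264 mm deep and 916 mm tall, stand 831 mm apart (outside-to-outside). Between them sit 3 shelves, each 19 mm thick and 264 mm deep, spanning the full gap between the sides. The bottom shelf rests on the floor (its underside at z = 0) and the clear gap between one shelf's top and the next shelf's underside is 393 mm.

The bookshelf is against the stool's +x side, with their −y faces flush.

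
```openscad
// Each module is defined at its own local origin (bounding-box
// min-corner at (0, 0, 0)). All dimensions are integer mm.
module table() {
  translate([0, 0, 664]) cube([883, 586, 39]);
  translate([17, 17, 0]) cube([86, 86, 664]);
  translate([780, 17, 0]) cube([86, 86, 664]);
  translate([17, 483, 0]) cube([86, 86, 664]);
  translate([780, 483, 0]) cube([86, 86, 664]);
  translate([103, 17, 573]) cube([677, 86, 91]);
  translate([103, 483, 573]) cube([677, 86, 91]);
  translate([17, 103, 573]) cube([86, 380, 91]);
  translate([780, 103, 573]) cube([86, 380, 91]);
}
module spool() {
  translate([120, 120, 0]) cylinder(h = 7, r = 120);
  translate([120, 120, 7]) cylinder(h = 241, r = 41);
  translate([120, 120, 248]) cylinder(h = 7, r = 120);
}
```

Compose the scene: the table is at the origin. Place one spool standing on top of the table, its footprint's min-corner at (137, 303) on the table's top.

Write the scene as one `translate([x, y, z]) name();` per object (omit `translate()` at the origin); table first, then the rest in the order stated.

table();
translate([137, 303, 703]) spool();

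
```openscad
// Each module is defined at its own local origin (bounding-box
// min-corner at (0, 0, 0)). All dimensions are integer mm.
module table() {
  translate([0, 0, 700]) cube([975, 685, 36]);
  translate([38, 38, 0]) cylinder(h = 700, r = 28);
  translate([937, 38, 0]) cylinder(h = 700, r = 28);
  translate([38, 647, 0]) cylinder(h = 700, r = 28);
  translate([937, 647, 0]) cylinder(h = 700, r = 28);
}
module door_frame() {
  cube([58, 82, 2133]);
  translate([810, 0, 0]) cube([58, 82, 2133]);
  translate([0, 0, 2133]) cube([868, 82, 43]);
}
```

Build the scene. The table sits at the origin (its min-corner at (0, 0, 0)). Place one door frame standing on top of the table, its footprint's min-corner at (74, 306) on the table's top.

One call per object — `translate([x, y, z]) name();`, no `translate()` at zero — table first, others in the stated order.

table();
translate([74, 306, 736]) door_frame();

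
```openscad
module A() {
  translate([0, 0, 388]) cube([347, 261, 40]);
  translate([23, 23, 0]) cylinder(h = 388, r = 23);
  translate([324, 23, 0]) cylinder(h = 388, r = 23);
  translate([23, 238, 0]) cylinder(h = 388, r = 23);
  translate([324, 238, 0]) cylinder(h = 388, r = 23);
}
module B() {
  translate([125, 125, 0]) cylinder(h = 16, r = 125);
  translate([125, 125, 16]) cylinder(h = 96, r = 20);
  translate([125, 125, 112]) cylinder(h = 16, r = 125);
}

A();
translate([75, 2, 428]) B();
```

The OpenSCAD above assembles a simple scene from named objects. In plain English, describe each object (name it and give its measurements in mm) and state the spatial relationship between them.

A is a simple wooden stool: a rectangular seat 347 mm (x) by 261 mm (y), 40 mm thick, top face at z = 428 mm, on four round legs, each 46 mm in diameter. The legs rest on z = 0, each leg's axis is inset half a diameter from the nearest pair of seat edges (so the leg's bounding box is flush with the corner).

B is a spool: two coaxial disc flanges of radius 125 mm and thickness 16 mm, joined by a core cylinder of radius 20 mm and height 96 mm. The lower flange rests on z = 0 and the three cylinders share a vertical axis.

The spool is on top of the stool.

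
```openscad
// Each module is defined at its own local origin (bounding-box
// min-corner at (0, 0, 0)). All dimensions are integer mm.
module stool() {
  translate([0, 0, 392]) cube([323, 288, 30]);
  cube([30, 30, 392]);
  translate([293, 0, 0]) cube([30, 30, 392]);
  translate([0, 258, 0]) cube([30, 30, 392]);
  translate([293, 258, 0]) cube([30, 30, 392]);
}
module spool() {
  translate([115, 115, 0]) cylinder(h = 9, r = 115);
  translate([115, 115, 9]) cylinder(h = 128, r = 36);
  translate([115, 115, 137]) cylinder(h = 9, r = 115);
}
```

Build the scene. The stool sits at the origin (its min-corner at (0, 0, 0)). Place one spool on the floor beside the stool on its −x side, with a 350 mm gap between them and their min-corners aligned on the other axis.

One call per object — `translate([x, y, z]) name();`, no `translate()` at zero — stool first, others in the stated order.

stool();
translate([-580, 0, 0]) spool();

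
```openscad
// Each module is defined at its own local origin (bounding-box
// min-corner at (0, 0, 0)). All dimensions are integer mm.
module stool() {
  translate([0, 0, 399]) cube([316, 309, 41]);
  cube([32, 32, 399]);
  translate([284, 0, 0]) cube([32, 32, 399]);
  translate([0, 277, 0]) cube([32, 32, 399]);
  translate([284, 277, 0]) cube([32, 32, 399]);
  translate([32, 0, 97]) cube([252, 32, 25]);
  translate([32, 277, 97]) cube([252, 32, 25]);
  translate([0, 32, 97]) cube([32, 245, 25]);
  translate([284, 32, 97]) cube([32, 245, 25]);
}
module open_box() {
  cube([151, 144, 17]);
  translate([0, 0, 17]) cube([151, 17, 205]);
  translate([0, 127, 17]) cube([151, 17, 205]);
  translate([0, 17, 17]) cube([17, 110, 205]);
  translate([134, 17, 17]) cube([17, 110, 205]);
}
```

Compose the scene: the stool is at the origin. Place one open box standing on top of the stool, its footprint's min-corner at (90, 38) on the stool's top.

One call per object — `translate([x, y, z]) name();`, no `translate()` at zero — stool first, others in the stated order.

stool();
translate([90, 38, 440]) open_box();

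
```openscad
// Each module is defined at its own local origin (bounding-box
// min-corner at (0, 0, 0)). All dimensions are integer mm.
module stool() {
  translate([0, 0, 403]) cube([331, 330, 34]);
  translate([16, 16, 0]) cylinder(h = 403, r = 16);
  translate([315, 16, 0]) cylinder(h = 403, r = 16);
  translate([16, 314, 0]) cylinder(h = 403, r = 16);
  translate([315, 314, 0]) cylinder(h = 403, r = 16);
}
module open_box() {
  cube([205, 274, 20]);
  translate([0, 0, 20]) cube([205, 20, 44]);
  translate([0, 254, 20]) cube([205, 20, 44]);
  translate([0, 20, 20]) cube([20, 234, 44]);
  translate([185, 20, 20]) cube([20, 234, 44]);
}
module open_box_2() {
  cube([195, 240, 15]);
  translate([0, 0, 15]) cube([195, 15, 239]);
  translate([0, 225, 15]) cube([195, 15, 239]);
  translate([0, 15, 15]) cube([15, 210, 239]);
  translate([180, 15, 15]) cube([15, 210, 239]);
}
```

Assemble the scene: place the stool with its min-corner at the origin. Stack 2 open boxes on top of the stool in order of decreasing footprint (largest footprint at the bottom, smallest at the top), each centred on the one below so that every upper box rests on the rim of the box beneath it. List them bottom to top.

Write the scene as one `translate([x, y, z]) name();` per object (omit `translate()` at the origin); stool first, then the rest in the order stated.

stool();
translate([63, 28, 437]) open_box();
translate([68, 45, 501]) open_box_2();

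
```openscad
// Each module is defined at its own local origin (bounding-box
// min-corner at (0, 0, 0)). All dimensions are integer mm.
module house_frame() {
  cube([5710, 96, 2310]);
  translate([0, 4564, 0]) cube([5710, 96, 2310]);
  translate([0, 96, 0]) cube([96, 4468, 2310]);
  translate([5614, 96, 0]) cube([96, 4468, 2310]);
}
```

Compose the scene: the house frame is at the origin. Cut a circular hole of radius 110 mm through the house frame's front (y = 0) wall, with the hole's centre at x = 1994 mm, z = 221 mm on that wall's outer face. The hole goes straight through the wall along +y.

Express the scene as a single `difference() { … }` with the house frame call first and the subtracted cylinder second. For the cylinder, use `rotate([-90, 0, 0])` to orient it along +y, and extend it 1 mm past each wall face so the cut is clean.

difference() {
  house_frame();
  translate([1994, -1, 221]) rotate([-90, 0, 0]) cylinder(h = 98, r = 110);
}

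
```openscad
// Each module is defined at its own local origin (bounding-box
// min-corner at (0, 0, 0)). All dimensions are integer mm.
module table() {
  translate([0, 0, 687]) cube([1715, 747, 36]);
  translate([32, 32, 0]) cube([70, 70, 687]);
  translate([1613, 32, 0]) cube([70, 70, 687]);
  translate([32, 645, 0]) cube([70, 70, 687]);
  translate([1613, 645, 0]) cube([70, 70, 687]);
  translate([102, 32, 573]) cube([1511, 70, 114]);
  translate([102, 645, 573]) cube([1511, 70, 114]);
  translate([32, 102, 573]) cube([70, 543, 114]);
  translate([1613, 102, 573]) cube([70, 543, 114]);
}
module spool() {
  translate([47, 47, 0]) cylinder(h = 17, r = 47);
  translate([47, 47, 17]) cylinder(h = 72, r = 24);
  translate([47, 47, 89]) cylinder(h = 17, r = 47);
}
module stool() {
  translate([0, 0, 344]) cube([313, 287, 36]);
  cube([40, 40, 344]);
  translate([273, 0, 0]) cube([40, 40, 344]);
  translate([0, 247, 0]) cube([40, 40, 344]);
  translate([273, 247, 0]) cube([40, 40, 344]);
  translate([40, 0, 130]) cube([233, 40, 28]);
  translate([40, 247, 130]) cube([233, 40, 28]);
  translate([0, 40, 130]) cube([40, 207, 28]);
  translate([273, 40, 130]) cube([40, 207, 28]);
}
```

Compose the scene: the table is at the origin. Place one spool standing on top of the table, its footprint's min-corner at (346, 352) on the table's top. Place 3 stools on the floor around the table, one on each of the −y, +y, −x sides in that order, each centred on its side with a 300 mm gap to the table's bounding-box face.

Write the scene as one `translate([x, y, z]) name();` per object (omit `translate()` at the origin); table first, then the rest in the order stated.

table();
translate([346, 352, 723]) spool();
translate([701, -587, 0]) stool();
translate([701, 1047, 0]) stool();
translate([-613, 230, 0]) stool();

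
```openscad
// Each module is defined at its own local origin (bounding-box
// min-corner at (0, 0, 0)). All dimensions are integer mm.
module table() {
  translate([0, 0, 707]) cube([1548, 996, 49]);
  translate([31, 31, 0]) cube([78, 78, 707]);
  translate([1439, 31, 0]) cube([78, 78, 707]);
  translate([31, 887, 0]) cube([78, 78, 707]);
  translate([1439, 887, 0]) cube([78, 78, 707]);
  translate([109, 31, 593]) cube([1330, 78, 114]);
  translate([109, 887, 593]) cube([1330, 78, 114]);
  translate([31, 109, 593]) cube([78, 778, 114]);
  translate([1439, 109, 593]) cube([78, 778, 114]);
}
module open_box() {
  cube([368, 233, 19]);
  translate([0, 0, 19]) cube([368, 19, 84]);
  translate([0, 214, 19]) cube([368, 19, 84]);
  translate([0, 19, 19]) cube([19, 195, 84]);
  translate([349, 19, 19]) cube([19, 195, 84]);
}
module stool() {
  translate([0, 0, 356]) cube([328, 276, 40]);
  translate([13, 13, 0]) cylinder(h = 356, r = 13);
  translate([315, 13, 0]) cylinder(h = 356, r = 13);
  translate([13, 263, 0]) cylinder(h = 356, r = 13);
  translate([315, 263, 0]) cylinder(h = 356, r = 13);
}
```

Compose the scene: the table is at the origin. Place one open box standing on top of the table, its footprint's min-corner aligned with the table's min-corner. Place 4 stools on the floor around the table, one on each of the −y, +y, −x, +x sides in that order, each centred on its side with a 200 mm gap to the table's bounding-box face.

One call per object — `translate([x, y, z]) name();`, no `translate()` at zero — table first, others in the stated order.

table();
translate([0, 0, 756]) open_box();
translate([610, -476, 0]) stool();
translate([610, 1196, 0]) stool();
translate([-528, 360, 0]) stool();
translate([1748, 360, 0]) stool();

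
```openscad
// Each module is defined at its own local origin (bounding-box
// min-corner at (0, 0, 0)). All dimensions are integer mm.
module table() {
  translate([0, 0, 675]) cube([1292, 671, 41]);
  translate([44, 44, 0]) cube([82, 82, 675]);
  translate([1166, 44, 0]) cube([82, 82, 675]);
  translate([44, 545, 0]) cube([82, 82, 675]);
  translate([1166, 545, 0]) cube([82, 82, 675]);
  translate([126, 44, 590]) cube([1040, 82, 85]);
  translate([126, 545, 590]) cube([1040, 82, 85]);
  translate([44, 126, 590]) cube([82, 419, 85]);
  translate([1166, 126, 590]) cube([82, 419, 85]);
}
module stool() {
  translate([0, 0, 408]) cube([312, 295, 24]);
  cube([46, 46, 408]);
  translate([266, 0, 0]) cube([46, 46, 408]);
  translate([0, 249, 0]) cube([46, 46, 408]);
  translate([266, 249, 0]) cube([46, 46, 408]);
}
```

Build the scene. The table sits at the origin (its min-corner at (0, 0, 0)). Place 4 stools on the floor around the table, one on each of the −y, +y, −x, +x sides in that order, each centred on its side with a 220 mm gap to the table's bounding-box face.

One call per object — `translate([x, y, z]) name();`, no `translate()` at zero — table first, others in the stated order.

table();
translate([490, -515, 0]) stool();
translate([490, 891, 0]) stool();
translate([-532, 188, 0]) stool();
translate([1512, 188, 0]) stool();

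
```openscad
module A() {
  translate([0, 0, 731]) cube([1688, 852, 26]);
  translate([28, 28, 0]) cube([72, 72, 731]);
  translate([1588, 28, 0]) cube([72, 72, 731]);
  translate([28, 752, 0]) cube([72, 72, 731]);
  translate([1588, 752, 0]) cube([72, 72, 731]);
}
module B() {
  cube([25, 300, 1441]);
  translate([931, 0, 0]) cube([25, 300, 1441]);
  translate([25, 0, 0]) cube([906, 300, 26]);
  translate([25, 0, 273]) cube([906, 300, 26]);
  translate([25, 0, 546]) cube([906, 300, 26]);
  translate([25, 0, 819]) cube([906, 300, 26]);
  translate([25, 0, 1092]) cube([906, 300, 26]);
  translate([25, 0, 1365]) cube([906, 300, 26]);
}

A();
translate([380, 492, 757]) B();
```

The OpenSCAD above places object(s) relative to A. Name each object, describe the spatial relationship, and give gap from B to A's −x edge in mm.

A is a table. B is a bookshelf. The bookshelf is on top of the table. The gap from the bookshelf to the table's −x edge is 380 mm.

The bookshelf's min-x is at 380; the table's min-x is 0; gap = 380 mm.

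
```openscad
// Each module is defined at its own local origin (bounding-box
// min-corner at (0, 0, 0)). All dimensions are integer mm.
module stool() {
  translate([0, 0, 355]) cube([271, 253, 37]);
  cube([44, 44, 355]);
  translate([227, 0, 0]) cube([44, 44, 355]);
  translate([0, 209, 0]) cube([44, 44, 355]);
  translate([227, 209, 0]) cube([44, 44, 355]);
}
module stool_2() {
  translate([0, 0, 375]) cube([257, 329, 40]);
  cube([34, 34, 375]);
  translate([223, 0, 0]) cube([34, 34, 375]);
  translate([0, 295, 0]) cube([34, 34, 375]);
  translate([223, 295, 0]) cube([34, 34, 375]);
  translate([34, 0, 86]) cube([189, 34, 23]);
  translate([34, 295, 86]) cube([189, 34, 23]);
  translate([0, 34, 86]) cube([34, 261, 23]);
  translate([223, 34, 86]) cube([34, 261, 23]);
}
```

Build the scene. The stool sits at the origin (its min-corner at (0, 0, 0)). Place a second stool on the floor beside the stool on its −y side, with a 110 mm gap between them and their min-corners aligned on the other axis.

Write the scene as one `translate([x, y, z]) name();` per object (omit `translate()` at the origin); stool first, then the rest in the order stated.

stool();
translate([0, -439, 0]) stool_2();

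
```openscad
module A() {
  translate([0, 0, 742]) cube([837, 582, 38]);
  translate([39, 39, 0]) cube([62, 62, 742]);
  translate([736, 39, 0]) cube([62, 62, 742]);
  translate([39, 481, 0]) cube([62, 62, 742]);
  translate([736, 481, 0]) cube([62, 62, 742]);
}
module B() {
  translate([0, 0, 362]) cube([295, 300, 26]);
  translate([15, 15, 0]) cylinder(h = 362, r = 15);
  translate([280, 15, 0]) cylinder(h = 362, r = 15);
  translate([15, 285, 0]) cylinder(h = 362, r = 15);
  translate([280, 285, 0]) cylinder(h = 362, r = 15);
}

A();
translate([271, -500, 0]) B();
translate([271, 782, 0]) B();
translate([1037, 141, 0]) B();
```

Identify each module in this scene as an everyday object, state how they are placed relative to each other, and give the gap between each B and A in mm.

A is a table. B is a stool. Three stools sit around the table at the −y, +y, +x sides. The gap between each stool and the table is 200 mm.

Each stool's nearest face is 200 mm from the table's bounding box.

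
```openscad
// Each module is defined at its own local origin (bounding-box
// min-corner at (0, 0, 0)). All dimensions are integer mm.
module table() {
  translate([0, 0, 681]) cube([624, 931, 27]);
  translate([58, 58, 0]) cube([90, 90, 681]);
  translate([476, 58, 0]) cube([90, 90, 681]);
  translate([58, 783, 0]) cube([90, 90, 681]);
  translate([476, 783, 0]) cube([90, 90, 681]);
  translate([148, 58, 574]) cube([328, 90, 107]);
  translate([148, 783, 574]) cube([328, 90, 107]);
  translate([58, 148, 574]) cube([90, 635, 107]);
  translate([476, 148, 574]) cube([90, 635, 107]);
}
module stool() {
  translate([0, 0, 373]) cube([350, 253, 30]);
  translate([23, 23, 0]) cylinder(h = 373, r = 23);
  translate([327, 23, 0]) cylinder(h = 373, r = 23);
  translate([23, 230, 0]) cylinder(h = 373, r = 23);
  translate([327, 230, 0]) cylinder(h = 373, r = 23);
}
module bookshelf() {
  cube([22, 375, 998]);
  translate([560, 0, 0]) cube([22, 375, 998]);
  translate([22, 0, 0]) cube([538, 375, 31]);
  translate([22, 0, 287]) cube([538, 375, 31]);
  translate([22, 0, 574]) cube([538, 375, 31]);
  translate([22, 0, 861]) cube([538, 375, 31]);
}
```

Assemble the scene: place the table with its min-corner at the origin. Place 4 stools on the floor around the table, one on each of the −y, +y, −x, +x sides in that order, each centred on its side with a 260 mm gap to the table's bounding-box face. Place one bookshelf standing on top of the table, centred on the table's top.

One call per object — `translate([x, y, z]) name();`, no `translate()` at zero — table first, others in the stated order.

table();
translate([137, -513, 0]) stool();
translate([137, 1191, 0]) stool();
translate([-610, 339, 0]) stool();
translate([884, 339, 0]) stool();
translate([21, 278, 708]) bookshelf();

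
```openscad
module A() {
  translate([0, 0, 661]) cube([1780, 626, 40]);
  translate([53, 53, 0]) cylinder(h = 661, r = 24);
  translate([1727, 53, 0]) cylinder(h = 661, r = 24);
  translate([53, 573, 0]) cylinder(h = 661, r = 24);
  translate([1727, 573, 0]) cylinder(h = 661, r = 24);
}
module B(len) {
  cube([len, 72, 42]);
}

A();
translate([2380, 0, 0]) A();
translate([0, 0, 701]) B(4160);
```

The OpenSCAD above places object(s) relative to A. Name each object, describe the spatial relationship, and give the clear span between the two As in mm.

A is a table. B is a beam. A beam spans the tops of two tables. The clear span between the two tables is 600 mm.

Second table starts at x = 2380; first ends at x = 1780; clear span = 2380 − 1780 = 600 mm.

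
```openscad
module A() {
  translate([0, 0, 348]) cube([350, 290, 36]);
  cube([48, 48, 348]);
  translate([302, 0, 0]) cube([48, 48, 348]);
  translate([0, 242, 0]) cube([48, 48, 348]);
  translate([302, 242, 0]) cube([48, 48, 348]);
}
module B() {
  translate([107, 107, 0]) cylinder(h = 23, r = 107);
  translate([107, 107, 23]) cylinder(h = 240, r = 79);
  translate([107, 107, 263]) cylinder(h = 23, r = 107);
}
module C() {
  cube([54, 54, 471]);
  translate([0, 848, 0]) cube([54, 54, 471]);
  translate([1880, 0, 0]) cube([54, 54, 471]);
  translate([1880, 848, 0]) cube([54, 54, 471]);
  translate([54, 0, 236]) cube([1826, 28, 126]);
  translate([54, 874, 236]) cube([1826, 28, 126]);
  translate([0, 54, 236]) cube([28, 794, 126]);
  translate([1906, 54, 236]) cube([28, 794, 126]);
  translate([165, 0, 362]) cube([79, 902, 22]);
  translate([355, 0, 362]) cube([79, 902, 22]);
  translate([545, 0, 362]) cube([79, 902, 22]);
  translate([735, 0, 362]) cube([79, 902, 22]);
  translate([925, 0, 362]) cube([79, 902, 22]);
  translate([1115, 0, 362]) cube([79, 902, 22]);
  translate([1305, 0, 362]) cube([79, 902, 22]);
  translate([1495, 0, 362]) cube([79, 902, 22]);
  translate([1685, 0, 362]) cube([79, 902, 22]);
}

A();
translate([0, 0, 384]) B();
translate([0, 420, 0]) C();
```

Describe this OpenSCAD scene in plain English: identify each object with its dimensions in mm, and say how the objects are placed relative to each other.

A is a simple wooden stool: a rectangular seat 350 mm (x) by 290 mm (y), 36 mm thick, top face at z = 384 mm, on four square legs, each 48×48 mm in cross-section. The legs rest on z = 0, each flush with a corner of the seat.

B is a spool: two coaxial disc flanges of radius 107 mm and thickness 23 mm, joined by a core cylinder of radius 79 mm and height 240 mm. The lower flange rests on z = 0 and the three cylinders share a vertical axis.

C is a bed frame 1934 mm long (x) by 902 mm wide (y). Four 54×54 mm corner posts, 471 mm tall, at the corners of the footprint. Four rails of 28 mm thickness and 126 mm height run between adjacent posts with their undersides at z = 236 mm, their outer faces flush with the outside of the frame (the two x-running rails run between the posts' inner faces; the two y-running rails run between the posts' inner faces). 9 slats, each 79 mm wide (x) and 22 mm thick, lie across the top of the two x-running rails, running the full 902 mm width of the frame in y; the slats are evenly spaced along x between the inner faces of the end posts with equal gaps (rounded down to the nearest mm) at the −x end and between each pair — any rounding remainder accumulates at the +x end.

The spool is on top of the stool. The bed frame is on the floor beside the stool on its +y side.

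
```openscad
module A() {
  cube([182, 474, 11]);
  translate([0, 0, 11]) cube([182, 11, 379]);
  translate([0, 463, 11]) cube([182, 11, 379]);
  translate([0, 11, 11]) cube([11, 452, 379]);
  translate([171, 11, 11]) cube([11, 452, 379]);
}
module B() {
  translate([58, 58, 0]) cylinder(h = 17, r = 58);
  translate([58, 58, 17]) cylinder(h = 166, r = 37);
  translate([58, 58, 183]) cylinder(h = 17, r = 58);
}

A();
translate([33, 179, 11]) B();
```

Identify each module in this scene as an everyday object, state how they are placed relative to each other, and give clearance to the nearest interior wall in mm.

Clearances: x = 22, y = 168; minimum 22 mm.

A is an open box. B is a spool. The spool sits inside the open box, centred. The clearance to the nearest interior wall is 22 mm.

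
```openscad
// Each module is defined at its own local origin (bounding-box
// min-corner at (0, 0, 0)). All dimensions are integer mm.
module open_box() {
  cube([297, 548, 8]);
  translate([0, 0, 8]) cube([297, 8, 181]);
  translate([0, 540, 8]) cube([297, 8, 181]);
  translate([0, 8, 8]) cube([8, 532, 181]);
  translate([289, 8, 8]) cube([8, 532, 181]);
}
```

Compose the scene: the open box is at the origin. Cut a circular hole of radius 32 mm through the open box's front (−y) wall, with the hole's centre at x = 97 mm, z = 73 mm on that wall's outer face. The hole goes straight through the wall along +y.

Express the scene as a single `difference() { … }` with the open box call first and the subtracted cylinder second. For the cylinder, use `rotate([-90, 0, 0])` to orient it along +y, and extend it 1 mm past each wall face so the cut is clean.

difference() {
  open_box();
  translate([97, -1, 73]) rotate([-90, 0, 0]) cylinder(h = 10, r = 32);
}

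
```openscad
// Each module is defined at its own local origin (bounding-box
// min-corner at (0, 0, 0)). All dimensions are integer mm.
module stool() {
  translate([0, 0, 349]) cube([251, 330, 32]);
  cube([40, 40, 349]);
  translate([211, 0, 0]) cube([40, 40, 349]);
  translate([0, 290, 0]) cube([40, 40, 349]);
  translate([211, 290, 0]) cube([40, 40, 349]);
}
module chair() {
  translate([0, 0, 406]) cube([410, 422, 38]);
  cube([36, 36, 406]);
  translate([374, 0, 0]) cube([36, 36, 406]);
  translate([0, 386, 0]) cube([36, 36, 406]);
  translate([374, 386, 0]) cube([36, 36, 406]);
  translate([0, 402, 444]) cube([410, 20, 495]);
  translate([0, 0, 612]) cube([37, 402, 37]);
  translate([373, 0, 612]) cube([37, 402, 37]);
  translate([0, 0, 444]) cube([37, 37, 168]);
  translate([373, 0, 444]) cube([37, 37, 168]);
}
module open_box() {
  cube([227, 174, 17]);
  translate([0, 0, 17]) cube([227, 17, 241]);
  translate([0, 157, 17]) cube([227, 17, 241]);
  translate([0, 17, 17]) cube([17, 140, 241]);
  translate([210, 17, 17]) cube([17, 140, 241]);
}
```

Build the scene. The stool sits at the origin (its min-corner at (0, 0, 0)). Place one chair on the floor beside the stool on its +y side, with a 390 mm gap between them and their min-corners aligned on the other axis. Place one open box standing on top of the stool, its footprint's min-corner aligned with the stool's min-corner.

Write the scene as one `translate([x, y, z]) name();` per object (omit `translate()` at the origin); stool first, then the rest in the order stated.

stool();
translate([0, 720, 0]) chair();
translate([0, 0, 381]) open_box();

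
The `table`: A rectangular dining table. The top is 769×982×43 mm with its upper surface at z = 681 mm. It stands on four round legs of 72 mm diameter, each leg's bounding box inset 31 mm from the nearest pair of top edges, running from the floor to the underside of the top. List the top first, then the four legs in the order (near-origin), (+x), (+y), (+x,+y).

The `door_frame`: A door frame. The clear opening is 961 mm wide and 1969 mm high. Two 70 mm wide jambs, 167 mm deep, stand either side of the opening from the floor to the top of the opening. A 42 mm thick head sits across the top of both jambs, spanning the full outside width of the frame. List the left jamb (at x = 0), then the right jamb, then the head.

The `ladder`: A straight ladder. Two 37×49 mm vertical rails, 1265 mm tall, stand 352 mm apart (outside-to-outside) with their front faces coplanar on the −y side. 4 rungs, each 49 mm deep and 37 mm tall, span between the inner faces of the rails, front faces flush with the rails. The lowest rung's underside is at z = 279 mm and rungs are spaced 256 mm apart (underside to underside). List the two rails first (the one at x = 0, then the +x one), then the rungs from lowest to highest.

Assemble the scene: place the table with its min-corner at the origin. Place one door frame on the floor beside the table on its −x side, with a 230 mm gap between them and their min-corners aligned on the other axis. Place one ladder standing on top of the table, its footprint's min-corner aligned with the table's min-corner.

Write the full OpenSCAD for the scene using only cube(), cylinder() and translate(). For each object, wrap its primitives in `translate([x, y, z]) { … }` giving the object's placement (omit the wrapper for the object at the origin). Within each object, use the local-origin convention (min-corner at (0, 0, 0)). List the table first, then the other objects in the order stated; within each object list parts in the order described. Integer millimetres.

translate([0, 0, 638]) cube([769, 982, 43]);
translate([67, 67, 0]) cylinder(h = 638, r = 36);
translate([702, 67, 0]) cylinder(h = 638, r = 36);
translate([67, 915, 0]) cylinder(h = 638, r = 36);
translate([702, 915, 0]) cylinder(h = 638, r = 36);
translate([-1331, 0, 0]) {
  cube([70, 167, 1969]);
  translate([1031, 0, 0]) cube([70, 167, 1969]);
  translate([0, 0, 1969]) cube([1101, 167, 42]);
}
translate([0, 0, 681]) {
  cube([37, 49, 1265]);
  translate([315, 0, 0]) cube([37, 49, 1265]);
  translate([37, 0, 279]) cube([278, 49, 37]);
  translate([37, 0, 535]) cube([278, 49, 37]);
  translate([37, 0, 791]) cube([278, 49, 37]);
  translate([37, 0, 1047]) cube([278, 49, 37]);
}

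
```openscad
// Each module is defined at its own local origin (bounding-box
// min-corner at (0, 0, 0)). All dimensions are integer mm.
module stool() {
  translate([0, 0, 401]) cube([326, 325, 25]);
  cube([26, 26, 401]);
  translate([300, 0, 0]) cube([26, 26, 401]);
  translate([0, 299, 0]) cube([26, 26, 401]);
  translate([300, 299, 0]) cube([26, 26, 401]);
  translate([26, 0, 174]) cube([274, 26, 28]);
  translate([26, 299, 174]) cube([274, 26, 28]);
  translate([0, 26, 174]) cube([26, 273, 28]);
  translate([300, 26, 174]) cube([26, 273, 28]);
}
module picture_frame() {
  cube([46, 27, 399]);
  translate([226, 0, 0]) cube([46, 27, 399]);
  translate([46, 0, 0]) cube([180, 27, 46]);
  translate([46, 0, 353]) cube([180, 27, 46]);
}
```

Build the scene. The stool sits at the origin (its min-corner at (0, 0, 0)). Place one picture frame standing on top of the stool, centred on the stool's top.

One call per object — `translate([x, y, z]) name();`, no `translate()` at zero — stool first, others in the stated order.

stool();
translate([27, 149, 426]) picture_frame();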